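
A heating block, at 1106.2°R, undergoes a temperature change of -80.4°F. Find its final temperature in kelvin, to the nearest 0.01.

Initial temperature in Celsius: (1106.2 - 491.67) × 5/9 = 341.4056°C.
The 80.4°F change is an interval, so only the factor 5/9 applies: -80.4 × 5/9 = -44.6667°C.
Final Celsius temperature: 341.4056 - 44.6667 = 296.7389°C.
In kelvin: 296.7389 + 273.15 = 569.89 K.

569.89 K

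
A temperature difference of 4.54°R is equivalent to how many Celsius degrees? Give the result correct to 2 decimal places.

2.52°C

Only the scale ratio 5/9 matters for a change in temperature.
4.54 × 5/9 = 2.52.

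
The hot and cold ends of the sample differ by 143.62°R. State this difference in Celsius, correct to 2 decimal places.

79.79°C

An interval of 1°R corresponds to 5/9°C.
143.62 × 5/9 = 79.79.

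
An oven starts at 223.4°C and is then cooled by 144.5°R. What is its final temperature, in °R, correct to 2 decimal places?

The 144.5°R change is an interval, so only the factor 5/9 applies: -144.5 × 5/9 = -80.2778°C.
Final Celsius temperature: 223.4000 - 80.2778 = 143.1222°C.
In Rankine: 143.1222 × 1.8 + 491.67 = 749.29°R.

749.29°R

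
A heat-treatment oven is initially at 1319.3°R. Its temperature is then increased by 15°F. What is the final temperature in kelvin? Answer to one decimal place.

741.3 K

Initial temperature in Celsius: (1319.3 - 491.67) × 5/9 = 459.7944°C.
The 15°F change is an interval, so only the factor 5/9 applies: +15 × 5/9 = +8.3333°C.
Final Celsius temperature: 459.7944 + 8.3333 = 468.1278°C.
In kelvin: 468.1278 + 273.15 = 741.3 K.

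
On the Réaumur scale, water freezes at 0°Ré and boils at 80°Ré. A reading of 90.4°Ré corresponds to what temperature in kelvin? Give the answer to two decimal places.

386.15 K

Linear interpolation between the fixed points: C = (90.4 - 0) × 100 / (80 - 0) = 113.0000°C.
Then 113.0000 + 273.15 = 386.15 K.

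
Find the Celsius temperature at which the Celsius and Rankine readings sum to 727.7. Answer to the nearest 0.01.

84.30°C

Let C be the Celsius reading. The Rankine reading is R = 1.8·C + 491.67.
Require C + R = 727.7: (2.8)·C + 491.67 = 727.7.
C = (727.7 - 491.67) / (2.8) = 84.30.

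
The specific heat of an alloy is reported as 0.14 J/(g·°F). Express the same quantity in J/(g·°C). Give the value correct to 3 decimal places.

The quantity depends on a temperature interval, so only the ratio of degree sizes applies; the offset between the scales is irrelevant.
A change of 1°C is a change of 1.8°F, so per °C the value is 0.14 × 1.8 = 0.252.

0.252 J/(g·°C)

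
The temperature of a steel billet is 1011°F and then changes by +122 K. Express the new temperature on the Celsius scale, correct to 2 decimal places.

665.89°C

Initial temperature in Celsius: (1011 - 32) × 5/9 = 543.8889°C.
The 122 K change is an interval; Kelvin and Celsius degrees are the same size, so ΔC = +122°C.
Final Celsius temperature: 543.8889 + 122.0000 = 665.8889°C.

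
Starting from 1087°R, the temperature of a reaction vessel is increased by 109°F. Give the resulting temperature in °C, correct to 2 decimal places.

391.29°C

Initial temperature in Celsius: (1087 - 491.67) × 5/9 = 330.7389°C.
The 109°F change is an interval, so only the factor 5/9 applies: +109 × 5/9 = +60.5556°C.
Final Celsius temperature: 330.7389 + 60.5556 = 391.2944°C.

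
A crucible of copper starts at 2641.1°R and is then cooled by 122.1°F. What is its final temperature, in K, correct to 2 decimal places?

Initial temperature in Celsius: (2641.1 - 491.67) × 5/9 = 1194.1278°C.
The 122.1°F change is an interval, so only the factor 5/9 applies: -122.1 × 5/9 = -67.8333°C.
Final Celsius temperature: 1194.1278 - 67.8333 = 1126.2944°C.
In kelvin: 1126.2944 + 273.15 = 1399.44 K.

1399.44 K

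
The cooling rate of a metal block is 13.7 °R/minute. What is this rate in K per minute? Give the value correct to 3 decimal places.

The quantity depends on a temperature interval, so only the ratio of degree sizes applies; the offset between the scales is irrelevant.
A change of 1°R is a change of 5/9 K, so 13.7 × 5/9 = 7.611.

7.611 K/minute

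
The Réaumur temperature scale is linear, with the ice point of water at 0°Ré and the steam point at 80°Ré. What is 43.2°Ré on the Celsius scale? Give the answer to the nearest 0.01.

54.00°C

Linear interpolation between the fixed points: C = (43.2 - 0) × 100 / (80 - 0) = 54.0000°C.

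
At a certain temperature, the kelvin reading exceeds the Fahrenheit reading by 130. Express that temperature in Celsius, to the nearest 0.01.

138.94°C

Let x be the kelvin reading; then the Fahrenheit reading is 1.8·x - 459.67.
(1.8·x - 459.67) - x = -130  ⇒  (0.8)·x = 329.67  ⇒  x = 412.0875 K.
In Celsius: 412.0875 - 273.15 = 138.94°C.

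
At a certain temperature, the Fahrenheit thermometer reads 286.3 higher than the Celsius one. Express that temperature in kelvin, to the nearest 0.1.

Let x be the Celsius reading; then the Fahrenheit reading is 1.8·x + 32.
(1.8·x + 32) - x = 286.3  ⇒  (0.8)·x = 254.3  ⇒  x = 317.8750°C.
In kelvin: 317.8750 + 273.15 = 591.0 K.

591.0 K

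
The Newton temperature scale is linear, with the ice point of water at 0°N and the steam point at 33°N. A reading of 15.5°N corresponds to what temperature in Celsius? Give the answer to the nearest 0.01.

46.97°C

Linear interpolation between the fixed points: C = (15.5 - 0) × 100 / (33 - 0) = 46.9697°C.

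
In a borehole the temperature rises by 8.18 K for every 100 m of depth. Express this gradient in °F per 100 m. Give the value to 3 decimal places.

14.724 °F/100 m

The quantity depends on a temperature interval, so only the ratio of degree sizes applies; the offset between the scales is irrelevant.
A change of 1 K is a change of 1.8°F, so 8.18 × 1.8 = 14.724.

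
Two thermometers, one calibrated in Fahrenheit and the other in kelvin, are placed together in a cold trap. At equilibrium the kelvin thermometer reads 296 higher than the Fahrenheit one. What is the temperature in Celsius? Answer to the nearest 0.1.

-68.6°C

Let x be the Fahrenheit reading; then the kelvin reading is 5/9·x + 255.372.
(5/9·x + 255.372) - x = 296  ⇒  (-4/9)·x = 40.6278  ⇒  x = -91.4125°F.
In Celsius: (-91.4125 - 32) × 5/9 = -68.6°C.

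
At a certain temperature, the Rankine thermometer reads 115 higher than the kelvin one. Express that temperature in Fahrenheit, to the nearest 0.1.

-200.9°F

Let x be the kelvin reading; then the Rankine reading is 1.8·x.
(1.8·x) - x = 115  ⇒  (0.8)·x = 115  ⇒  x = 143.7500 K.
In Celsius: 143.75 - 273.15 = -129.4000°C.
In Fahrenheit: -129.4000 × 1.8 + 32 = -200.9°F.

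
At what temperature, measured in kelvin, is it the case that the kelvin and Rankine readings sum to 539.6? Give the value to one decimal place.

Let K be the kelvin reading. The Rankine reading is R = 1.8·K.
Require K + R = 539.6: (2.8)·K = 539.6.
K = (539.6) / (2.8) = 192.7.

192.7 K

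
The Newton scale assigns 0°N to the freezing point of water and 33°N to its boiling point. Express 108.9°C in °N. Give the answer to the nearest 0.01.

35.94°N

Linearly onto the Newton scale: 0 + (108.9000 / 100) × (33 - 0) = 35.94°N.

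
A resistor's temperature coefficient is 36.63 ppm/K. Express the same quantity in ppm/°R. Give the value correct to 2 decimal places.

The quantity depends on a temperature interval, so only the ratio of degree sizes applies; the offset between the scales is irrelevant.
A change of 1°R is a change of 5/9 K, so per °R the value is 36.63 × 5/9 = 20.35.

20.35 ppm/°R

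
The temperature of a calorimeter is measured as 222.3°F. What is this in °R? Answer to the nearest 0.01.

681.97°R

In Celsius: (222.3 - 32) × 5/9 = 105.7222°C.
In Rankine: 105.7222 × 1.8 + 491.67 = 681.97°R.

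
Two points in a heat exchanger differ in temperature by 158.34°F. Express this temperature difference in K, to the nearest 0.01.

An interval of 1°F corresponds to 5/9 K.
158.34 × 5/9 = 87.97.

87.97 K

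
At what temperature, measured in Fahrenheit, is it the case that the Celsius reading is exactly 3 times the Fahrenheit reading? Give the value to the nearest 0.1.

Let F be the Fahrenheit reading. The Celsius reading is C = 5/9·F - 17.7778.
Require C = 3·F: 5/9·F - 17.7778 = 3·F.
(-22/9)·F = 17.7778  ⇒  F = -7.3.

-7.3°F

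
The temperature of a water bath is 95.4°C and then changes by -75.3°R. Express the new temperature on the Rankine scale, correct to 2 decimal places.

588.09°R

The 75.3°R change is an interval, so only the factor 5/9 applies: -75.3 × 5/9 = -41.8333°C.
Final Celsius temperature: 95.4000 - 41.8333 = 53.5667°C.
In Rankine: 53.5667 × 1.8 + 491.67 = 588.09°R.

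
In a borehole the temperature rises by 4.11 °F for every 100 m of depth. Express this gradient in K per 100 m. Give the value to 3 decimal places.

The quantity depends on a temperature interval, so only the ratio of degree sizes applies; the offset between the scales is irrelevant.
A change of 1°F is a change of 5/9 K, so 4.11 × 5/9 = 2.283.

2.283 K/100 m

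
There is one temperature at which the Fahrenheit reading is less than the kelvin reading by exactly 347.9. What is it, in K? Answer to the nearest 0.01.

139.71 K

Let K be the kelvin reading. The Fahrenheit reading is F = 1.8·K - 459.67.
Require F - K = -347.9: (0.8)·K - 459.67 = -347.9.
K = (-347.9 + 459.67) / (0.8) = 139.71.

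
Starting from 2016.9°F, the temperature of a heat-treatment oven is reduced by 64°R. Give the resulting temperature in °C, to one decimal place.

1067.2°C

Initial temperature in Celsius: (2016.9 - 32) × 5/9 = 1102.7222°C.
The 64°R change is an interval, so only the factor 5/9 applies: -64 × 5/9 = -35.5556°C.
Final Celsius temperature: 1102.7222 - 35.5556 = 1067.1667°C.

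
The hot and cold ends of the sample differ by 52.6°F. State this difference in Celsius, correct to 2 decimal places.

29.22°C

For a temperature interval the offset drops out; only the factor 5/9 applies.
52.6 × 5/9 = 29.22.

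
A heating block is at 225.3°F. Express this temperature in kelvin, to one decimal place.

In Celsius: (225.3 - 32) × 5/9 = 107.3889°C.
In kelvin: 107.3889 + 273.15 = 380.5 K.

380.5 K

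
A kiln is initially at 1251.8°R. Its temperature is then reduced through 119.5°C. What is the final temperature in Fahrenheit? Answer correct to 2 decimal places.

Initial temperature in Celsius: (1251.8 - 491.67) × 5/9 = 422.2944°C.
Final Celsius temperature: 422.2944 - 119.5000 = 302.7944°C.
In Fahrenheit: 302.7944 × 1.8 + 32 = 577.03°F.

577.03°F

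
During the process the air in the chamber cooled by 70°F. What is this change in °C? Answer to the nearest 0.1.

38.9°C

For a temperature interval the offset drops out; only the factor 5/9 applies.
70 × 5/9 = 38.9.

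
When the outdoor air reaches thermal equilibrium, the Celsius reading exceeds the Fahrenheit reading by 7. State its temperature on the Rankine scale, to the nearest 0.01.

Let x be the Fahrenheit reading; then the Celsius reading is 5/9·x - 17.7778.
(5/9·x - 17.7778) - x = 7  ⇒  (-4/9)·x = 24.7778  ⇒  x = -55.7500°F.
In Celsius: (-55.75 - 32) × 5/9 = -48.7500°C.
In Rankine: -48.7500 × 1.8 + 491.67 = 403.92°R.

403.92°R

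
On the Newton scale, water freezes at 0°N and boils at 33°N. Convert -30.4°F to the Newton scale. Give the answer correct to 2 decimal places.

-11.44°N

First in Celsius: (-30.4 - 32) × 5/9 = -34.6667°C.
Linearly onto the Newton scale: 0 + (-34.6667 / 100) × (33 - 0) = -11.44°N.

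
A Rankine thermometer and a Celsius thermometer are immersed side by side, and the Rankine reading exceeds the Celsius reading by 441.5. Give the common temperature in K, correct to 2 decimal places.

210.44 K

Let x be the Rankine reading; then the Celsius reading is 5/9·x - 273.15.
(5/9·x - 273.15) - x = -441.5  ⇒  (-4/9)·x = -168.35  ⇒  x = 378.7875°R.
In Celsius: (378.7875 - 491.67) × 5/9 = -62.7125°C.
In kelvin: -62.7125 + 273.15 = 210.44 K.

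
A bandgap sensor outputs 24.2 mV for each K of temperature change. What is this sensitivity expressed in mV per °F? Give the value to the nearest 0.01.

13.44 mV per °F

Since only a temperature interval is involved, the additive offset between the scales drops out.
A change of 1°F is a change of 5/9 K, so per °F the value is 24.2 × 5/9 = 13.44.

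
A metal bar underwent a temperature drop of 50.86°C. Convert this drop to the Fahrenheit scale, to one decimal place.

91.5°F

Only the scale ratio 1.8 matters for a change in temperature.
50.86 × 1.8 = 91.5.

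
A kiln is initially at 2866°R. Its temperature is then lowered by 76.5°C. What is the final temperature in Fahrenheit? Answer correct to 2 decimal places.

2268.63°F

Initial temperature in Celsius: (2866 - 491.67) × 5/9 = 1319.0722°C.
Final Celsius temperature: 1319.0722 - 76.5000 = 1242.5722°C.
In Fahrenheit: 1242.5722 × 1.8 + 32 = 2268.63°F.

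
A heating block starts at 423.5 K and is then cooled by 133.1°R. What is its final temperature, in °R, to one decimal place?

Initial temperature in Celsius: 423.5 - 273.15 = 150.3500°C.
The 133.1°R change is an interval, so only the factor 5/9 applies: -133.1 × 5/9 = -73.9444°C.
Final Celsius temperature: 150.3500 - 73.9444 = 76.4056°C.
In Rankine: 76.4056 × 1.8 + 491.67 = 629.2°R.

629.2°R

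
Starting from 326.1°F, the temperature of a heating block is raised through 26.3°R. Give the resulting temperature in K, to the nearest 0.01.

Initial temperature in Celsius: (326.1 - 32) × 5/9 = 163.3889°C.
The 26.3°R change is an interval, so only the factor 5/9 applies: +26.3 × 5/9 = +14.6111°C.
Final Celsius temperature: 163.3889 + 14.6111 = 178.0000°C.
In kelvin: 178.0000 + 273.15 = 451.15 K.

451.15 K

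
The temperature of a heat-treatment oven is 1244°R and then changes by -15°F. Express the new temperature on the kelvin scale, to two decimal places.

Initial temperature in Celsius: (1244 - 491.67) × 5/9 = 417.9611°C.
The 15°F change is an interval, so only the factor 5/9 applies: -15 × 5/9 = -8.3333°C.
Final Celsius temperature: 417.9611 - 8.3333 = 409.6278°C.
In kelvin: 409.6278 + 273.15 = 682.78 K.

682.78 K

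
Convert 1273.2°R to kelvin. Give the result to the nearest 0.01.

In Celsius: (1273.2 - 491.67) × 5/9 = 434.1833°C.
In kelvin: 434.1833 + 273.15 = 707.33 K.

707.33 K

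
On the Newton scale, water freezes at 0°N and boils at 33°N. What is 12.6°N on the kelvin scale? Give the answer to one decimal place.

Linear interpolation between the fixed points: C = (12.6 - 0) × 100 / (33 - 0) = 38.1818°C.
Then 38.1818 + 273.15 = 311.3 K.

311.3 K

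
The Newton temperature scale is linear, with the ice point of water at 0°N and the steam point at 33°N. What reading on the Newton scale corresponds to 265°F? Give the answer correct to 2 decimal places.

42.72°N

First in Celsius: (265 - 32) × 5/9 = 129.4444°C.
Linearly onto the Newton scale: 0 + (129.4444 / 100) × (33 - 0) = 42.72°N.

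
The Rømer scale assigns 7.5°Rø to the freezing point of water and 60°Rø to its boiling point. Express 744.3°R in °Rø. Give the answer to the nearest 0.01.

81.18°Rø

First in Celsius: (744.3 - 491.67) × 5/9 = 140.3500°C.
Linearly onto the Rømer scale: 7.5 + (140.3500 / 100) × (60 - 7.5) = 81.18°Rø.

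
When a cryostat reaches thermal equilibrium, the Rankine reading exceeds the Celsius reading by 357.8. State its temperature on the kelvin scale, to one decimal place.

Let x be the Rankine reading; then the Celsius reading is 5/9·x - 273.15.
(5/9·x - 273.15) - x = -357.8  ⇒  (-4/9)·x = -84.65  ⇒  x = 190.4625°R.
In Celsius: (190.4625 - 491.67) × 5/9 = -167.3375°C.
In kelvin: -167.3375 + 273.15 = 105.8 K.

105.8 K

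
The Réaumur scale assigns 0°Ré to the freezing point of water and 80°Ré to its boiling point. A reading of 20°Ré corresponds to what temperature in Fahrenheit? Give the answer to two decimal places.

Linear interpolation between the fixed points: C = (20 - 0) × 100 / (80 - 0) = 25.0000°C.
Then 25.0000 × 1.8 + 32 = 77.00°F.

77.00°F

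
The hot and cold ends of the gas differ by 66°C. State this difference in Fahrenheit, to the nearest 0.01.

Only the scale ratio 1.8 matters for a change in temperature.
66 × 1.8 = 118.80.

118.80°F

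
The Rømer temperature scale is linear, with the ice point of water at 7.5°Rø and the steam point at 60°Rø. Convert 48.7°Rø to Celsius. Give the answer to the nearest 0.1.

Linear interpolation between the fixed points: C = (48.7 - 7.5) × 100 / (60 - 7.5) = 78.4762°C.

78.5°C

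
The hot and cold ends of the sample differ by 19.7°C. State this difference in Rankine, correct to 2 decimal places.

35.46°R

For a temperature interval the offset drops out; only the factor 1.8 applies.
19.7 × 1.8 = 35.46.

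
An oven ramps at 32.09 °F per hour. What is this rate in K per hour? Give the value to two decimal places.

Since only a temperature interval is involved, the additive offset between the scales drops out.
A change of 1°F is a change of 5/9 K, so 32.09 × 5/9 = 17.83.

17.83 K/hour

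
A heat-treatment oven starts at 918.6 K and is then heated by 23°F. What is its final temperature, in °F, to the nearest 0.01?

Initial temperature in Celsius: 918.6 - 273.15 = 645.4500°C.
The 23°F change is an interval, so only the factor 5/9 applies: +23 × 5/9 = +12.7778°C.
Final Celsius temperature: 645.4500 + 12.7778 = 658.2278°C.
In Fahrenheit: 658.2278 × 1.8 + 32 = 1216.81°F.

1216.81°F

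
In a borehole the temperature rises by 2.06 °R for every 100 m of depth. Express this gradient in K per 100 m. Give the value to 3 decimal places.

Since only a temperature interval is involved, the additive offset between the scales drops out.
A change of 1°R is a change of 5/9 K, so 2.06 × 5/9 = 1.144.

1.144 K/100 m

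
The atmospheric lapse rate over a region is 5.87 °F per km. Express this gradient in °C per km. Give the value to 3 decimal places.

3.261 °C/km

Since only a temperature interval is involved, the additive offset between the scales drops out.
A change of 1°F is a change of 5/9°C, so 5.87 × 5/9 = 3.261.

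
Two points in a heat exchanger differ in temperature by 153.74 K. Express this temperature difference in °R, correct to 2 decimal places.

Only the scale ratio 1.8 matters for a change in temperature.
153.74 × 1.8 = 276.73.

276.73°R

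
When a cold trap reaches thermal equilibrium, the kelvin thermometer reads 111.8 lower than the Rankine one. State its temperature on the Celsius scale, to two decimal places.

-133.40°C

Let x be the Rankine reading; then the kelvin reading is 5/9·x.
(5/9·x) - x = -111.8  ⇒  (-4/9)·x = -111.8  ⇒  x = 251.5500°R.
In Celsius: (251.55 - 491.67) × 5/9 = -133.40°C.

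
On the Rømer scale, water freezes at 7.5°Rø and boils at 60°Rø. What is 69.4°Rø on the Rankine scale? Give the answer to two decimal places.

Linear interpolation between the fixed points: C = (69.4 - 7.5) × 100 / (60 - 7.5) = 117.9048°C.
Then 117.9048 × 1.8 + 491.67 = 703.90°R.

703.90°R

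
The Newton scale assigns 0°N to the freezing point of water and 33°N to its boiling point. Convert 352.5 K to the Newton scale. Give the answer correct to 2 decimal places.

26.19°N

First in Celsius: 352.5 - 273.15 = 79.3500°C.
Linearly onto the Newton scale: 0 + (79.3500 / 100) × (33 - 0) = 26.19°N.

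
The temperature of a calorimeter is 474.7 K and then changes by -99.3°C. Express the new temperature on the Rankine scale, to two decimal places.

Initial temperature in Celsius: 474.7 - 273.15 = 201.5500°C.
Final Celsius temperature: 201.5500 - 99.3000 = 102.2500°C.
In Rankine: 102.2500 × 1.8 + 491.67 = 675.72°R.

675.72°R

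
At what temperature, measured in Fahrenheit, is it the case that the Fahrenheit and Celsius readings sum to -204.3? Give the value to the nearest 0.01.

Let F be the Fahrenheit reading. The Celsius reading is C = 5/9·F - 17.7778.
Require F + C = -204.3: (14/9)·F - 17.7778 = -204.3.
F = (-204.3 + 17.7778) / (14/9) = -119.91.

-119.91°F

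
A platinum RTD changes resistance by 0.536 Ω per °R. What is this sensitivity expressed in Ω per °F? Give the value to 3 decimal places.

The quantity depends on a temperature interval, so only the ratio of degree sizes applies; the offset between the scales is irrelevant.
A change of 1°F is a change of 1°R, so per °F the value is 0.536 × 1 = 0.536.

0.536 Ω per °F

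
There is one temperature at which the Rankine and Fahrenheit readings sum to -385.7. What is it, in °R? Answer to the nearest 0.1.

37.0°R

Let R be the Rankine reading. The Fahrenheit reading is F = 1·R - 459.67.
Require R + F = -385.7: (2)·R - 459.67 = -385.7.
R = (-385.7 + 459.67) / (2) = 37.0.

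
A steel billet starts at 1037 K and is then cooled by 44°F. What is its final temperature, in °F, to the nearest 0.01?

Initial temperature in Celsius: 1037 - 273.15 = 763.8500°C.
The 44°F change is an interval, so only the factor 5/9 applies: -44 × 5/9 = -24.4444°C.
Final Celsius temperature: 763.8500 - 24.4444 = 739.4056°C.
In Fahrenheit: 739.4056 × 1.8 + 32 = 1362.93°F.

1362.93°F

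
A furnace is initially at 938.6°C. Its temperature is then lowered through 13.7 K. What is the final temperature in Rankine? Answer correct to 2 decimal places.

2156.49°R

The 13.7 K change is an interval; Kelvin and Celsius degrees are the same size, so ΔC = -13.7°C.
Final Celsius temperature: 938.6000 - 13.7000 = 924.9000°C.
In Rankine: 924.9000 × 1.8 + 491.67 = 2156.49°R.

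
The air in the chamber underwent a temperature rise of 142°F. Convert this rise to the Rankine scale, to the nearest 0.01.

142.00°R

Fahrenheit and Rankine degrees are the same size, so the interval is unchanged: 142.00.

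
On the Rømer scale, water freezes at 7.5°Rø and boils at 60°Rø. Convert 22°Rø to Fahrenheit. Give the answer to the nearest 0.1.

Linear interpolation between the fixed points: C = (22 - 7.5) × 100 / (60 - 7.5) = 27.6190°C.
Then 27.6190 × 1.8 + 32 = 81.7°F.

81.7°F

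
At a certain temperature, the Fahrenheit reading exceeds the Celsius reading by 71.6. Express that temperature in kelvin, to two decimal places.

322.65 K

Let x be the Celsius reading; then the Fahrenheit reading is 1.8·x + 32.
(1.8·x + 32) - x = 71.6  ⇒  (0.8)·x = 39.6  ⇒  x = 49.5000°C.
In kelvin: 49.5000 + 273.15 = 322.65 K.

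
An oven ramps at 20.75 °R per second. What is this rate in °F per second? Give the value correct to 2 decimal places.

20.75 °F/second

Since only a temperature interval is involved, the additive offset between the scales drops out.
A change of 1°R is a change of 1°F, so 20.75 × 1 = 20.75.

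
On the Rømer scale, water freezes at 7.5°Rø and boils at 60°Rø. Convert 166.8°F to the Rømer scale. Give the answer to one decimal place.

First in Celsius: (166.8 - 32) × 5/9 = 74.8889°C.
Linearly onto the Rømer scale: 7.5 + (74.8889 / 100) × (60 - 7.5) = 46.8°Rø.

46.8°Rø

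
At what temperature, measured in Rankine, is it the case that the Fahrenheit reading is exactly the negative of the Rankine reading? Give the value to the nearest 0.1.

229.8°R

Let R be the Rankine reading. The Fahrenheit reading is F = 1·R - 459.67.
Require F = -1·R: 1·R - 459.67 = -1·R.
(2)·R = 459.67  ⇒  R = 229.8.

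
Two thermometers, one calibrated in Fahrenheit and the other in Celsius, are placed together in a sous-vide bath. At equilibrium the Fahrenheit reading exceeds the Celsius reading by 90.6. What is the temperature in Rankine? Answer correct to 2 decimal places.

623.52°R

Let x be the Fahrenheit reading; then the Celsius reading is 5/9·x - 17.7778.
(5/9·x - 17.7778) - x = -90.6  ⇒  (-4/9)·x = -72.8222  ⇒  x = 163.8500°F.
In Celsius: (163.85 - 32) × 5/9 = 73.2500°C.
In Rankine: 73.2500 × 1.8 + 491.67 = 623.52°R.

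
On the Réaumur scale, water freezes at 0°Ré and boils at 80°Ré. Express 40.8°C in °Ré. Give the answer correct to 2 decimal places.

Linearly onto the Réaumur scale: 0 + (40.8000 / 100) × (80 - 0) = 32.64°Ré.

32.64°Ré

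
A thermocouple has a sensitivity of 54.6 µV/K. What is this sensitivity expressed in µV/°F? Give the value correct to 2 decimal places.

30.33 µV/°F

The quantity depends on a temperature interval, so only the ratio of degree sizes applies; the offset between the scales is irrelevant.
A change of 1°F is a change of 5/9 K, so per °F the value is 54.6 × 5/9 = 30.33.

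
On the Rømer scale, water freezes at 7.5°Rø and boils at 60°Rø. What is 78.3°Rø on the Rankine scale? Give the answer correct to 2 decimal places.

734.41°R

Linear interpolation between the fixed points: C = (78.3 - 7.5) × 100 / (60 - 7.5) = 134.8571°C.
Then 134.8571 × 1.8 + 491.67 = 734.41°R.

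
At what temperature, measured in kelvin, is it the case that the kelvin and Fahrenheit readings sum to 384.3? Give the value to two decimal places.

301.42 K

Let K be the kelvin reading. The Fahrenheit reading is F = 1.8·K - 459.67.
Require K + F = 384.3: (2.8)·K - 459.67 = 384.3.
K = (384.3 + 459.67) / (2.8) = 301.42.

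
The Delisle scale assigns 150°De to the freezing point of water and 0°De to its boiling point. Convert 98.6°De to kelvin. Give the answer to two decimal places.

Linear interpolation between the fixed points: C = (98.6 - 150) × 100 / (0 - 150) = 34.2667°C.
Then 34.2667 + 273.15 = 307.42 K.

307.42 K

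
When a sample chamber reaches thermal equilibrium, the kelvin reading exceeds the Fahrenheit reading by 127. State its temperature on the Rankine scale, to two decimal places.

Let x be the Fahrenheit reading; then the kelvin reading is 5/9·x + 255.372.
(5/9·x + 255.372) - x = 127  ⇒  (-4/9)·x = -128.372  ⇒  x = 288.8375°F.
In Celsius: (288.8375 - 32) × 5/9 = 142.6875°C.
In Rankine: 142.6875 × 1.8 + 491.67 = 748.51°R.

748.51°R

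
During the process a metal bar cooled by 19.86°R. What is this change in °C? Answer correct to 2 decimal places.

11.03°C

For a temperature interval the offset drops out; only the factor 5/9 applies.
19.86 × 5/9 = 11.03.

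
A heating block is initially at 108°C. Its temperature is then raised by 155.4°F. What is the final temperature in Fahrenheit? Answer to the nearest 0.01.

381.80°F

The 155.4°F change is an interval, so only the factor 5/9 applies: +155.4 × 5/9 = +86.3333°C.
Final Celsius temperature: 108.0000 + 86.3333 = 194.3333°C.
In Fahrenheit: 194.3333 × 1.8 + 32 = 381.80°F.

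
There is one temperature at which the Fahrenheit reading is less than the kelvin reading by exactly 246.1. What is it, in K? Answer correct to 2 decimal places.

Let K be the kelvin reading. The Fahrenheit reading is F = 1.8·K - 459.67.
Require F - K = -246.1: (0.8)·K - 459.67 = -246.1.
K = (-246.1 + 459.67) / (0.8) = 266.96.

266.96 K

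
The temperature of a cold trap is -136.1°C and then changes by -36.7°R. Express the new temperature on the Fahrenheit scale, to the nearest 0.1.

The 36.7°R change is an interval, so only the factor 5/9 applies: -36.7 × 5/9 = -20.3889°C.
Final Celsius temperature: -136.1000 - 20.3889 = -156.4889°C.
In Fahrenheit: -156.4889 × 1.8 + 32 = -249.7°F.

-249.7°F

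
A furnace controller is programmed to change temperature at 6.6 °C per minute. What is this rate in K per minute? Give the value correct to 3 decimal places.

6.600 K/minute

The quantity depends on a temperature interval, so only the ratio of degree sizes applies; the offset between the scales is irrelevant.
A change of 1°C is a change of 1 K, so 6.6 × 1 = 6.600.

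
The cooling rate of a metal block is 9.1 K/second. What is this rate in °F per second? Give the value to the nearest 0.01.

16.38 °F/second

The quantity depends on a temperature interval, so only the ratio of degree sizes applies; the offset between the scales is irrelevant.
A change of 1 K is a change of 1.8°F, so 9.1 × 1.8 = 16.38.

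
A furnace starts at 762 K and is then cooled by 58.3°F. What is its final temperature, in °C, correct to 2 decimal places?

456.46°C

Initial temperature in Celsius: 762 - 273.15 = 488.8500°C.
The 58.3°F change is an interval, so only the factor 5/9 applies: -58.3 × 5/9 = -32.3889°C.
Final Celsius temperature: 488.8500 - 32.3889 = 456.4611°C.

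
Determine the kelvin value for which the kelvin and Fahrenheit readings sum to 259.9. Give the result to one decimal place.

Let K be the kelvin reading. The Fahrenheit reading is F = 1.8·K - 459.67.
Require K + F = 259.9: (2.8)·K - 459.67 = 259.9.
K = (259.9 + 459.67) / (2.8) = 257.0.

257.0 K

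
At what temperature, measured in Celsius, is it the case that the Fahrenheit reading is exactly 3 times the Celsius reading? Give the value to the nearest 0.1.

Let C be the Celsius reading. The Fahrenheit reading is F = 1.8·C + 32.
Require F = 3·C: 1.8·C + 32 = 3·C.
(-1.2)·C = -32  ⇒  C = 26.7.

26.7°C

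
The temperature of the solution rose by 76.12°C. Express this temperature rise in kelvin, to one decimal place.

Celsius and kelvin degrees are the same size, so the interval is unchanged: 76.1.

76.1 K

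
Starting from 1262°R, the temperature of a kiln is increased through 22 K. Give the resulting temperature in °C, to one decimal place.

Initial temperature in Celsius: (1262 - 491.67) × 5/9 = 427.9611°C.
The 22 K change is an interval; Kelvin and Celsius degrees are the same size, so ΔC = +22°C.
Final Celsius temperature: 427.9611 + 22.0000 = 449.9611°C.

450.0°C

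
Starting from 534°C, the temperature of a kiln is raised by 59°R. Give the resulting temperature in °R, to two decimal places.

The 59°R change is an interval, so only the factor 5/9 applies: +59 × 5/9 = +32.7778°C.
Final Celsius temperature: 534.0000 + 32.7778 = 566.7778°C.
In Rankine: 566.7778 × 1.8 + 491.67 = 1511.87°R.

1511.87°R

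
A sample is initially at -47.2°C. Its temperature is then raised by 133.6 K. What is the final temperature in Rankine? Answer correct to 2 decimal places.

The 133.6 K change is an interval; Kelvin and Celsius degrees are the same size, so ΔC = +133.6°C.
Final Celsius temperature: -47.2000 + 133.6000 = 86.4000°C.
In Rankine: 86.4000 × 1.8 + 491.67 = 647.19°R.

647.19°R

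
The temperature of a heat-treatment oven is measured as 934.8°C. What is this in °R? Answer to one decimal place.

2174.3°R

In Rankine: 934.8000 × 1.8 + 491.67 = 2174.3°R.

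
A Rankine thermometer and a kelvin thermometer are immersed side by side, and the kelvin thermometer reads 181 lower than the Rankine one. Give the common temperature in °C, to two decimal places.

-46.90°C

Let x be the Rankine reading; then the kelvin reading is 5/9·x.
(5/9·x) - x = -181  ⇒  (-4/9)·x = -181  ⇒  x = 407.2500°R.
In Celsius: (407.25 - 491.67) × 5/9 = -46.90°C.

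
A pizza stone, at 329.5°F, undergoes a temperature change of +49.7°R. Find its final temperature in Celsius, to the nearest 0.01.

192.89°C

Initial temperature in Celsius: (329.5 - 32) × 5/9 = 165.2778°C.
The 49.7°R change is an interval, so only the factor 5/9 applies: +49.7 × 5/9 = +27.6111°C.
Final Celsius temperature: 165.2778 + 27.6111 = 192.8889°C.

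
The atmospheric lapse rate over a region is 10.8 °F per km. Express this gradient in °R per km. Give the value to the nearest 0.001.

The quantity depends on a temperature interval, so only the ratio of degree sizes applies; the offset between the scales is irrelevant.
A change of 1°F is a change of 1°R, so 10.8 × 1 = 10.800.

10.800 °R/km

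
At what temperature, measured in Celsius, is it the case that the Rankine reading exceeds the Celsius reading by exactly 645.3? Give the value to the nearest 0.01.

Let C be the Celsius reading. The Rankine reading is R = 1.8·C + 491.67.
Require R - C = 645.3: (0.8)·C + 491.67 = 645.3.
C = (645.3 - 491.67) / (0.8) = 192.04.

192.04°C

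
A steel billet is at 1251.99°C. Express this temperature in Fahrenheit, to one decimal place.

2285.6°F

In Fahrenheit: 1251.9900 × 1.8 + 32 = 2285.6°F.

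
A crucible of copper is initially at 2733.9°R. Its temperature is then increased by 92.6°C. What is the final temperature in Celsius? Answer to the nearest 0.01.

1338.28°C

Initial temperature in Celsius: (2733.9 - 491.67) × 5/9 = 1245.6833°C.
Final Celsius temperature: 1245.6833 + 92.6000 = 1338.2833°C.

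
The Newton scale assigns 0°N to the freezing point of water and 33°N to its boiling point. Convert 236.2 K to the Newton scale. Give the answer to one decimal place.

-12.2°N

First in Celsius: 236.2 - 273.15 = -36.9500°C.
Linearly onto the Newton scale: 0 + (-36.9500 / 100) × (33 - 0) = -12.2°N.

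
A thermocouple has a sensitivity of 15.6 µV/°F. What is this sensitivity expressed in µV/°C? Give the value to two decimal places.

The quantity depends on a temperature interval, so only the ratio of degree sizes applies; the offset between the scales is irrelevant.
A change of 1°C is a change of 1.8°F, so per °C the value is 15.6 × 1.8 = 28.08.

28.08 µV/°C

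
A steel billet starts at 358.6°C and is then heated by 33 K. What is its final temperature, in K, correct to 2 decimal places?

664.75 K

The 33 K change is an interval; Kelvin and Celsius degrees are the same size, so ΔC = +33°C.
Final Celsius temperature: 358.6000 + 33.0000 = 391.6000°C.
In kelvin: 391.6000 + 273.15 = 664.75 K.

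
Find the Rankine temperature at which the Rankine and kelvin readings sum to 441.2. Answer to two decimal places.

Let R be the Rankine reading. The kelvin reading is K = 5/9·R.
Require R + K = 441.2: (14/9)·R = 441.2.
R = (441.2) / (14/9) = 283.63.

283.63°R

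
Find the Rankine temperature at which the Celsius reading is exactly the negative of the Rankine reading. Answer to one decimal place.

175.6°R

Let R be the Rankine reading. The Celsius reading is C = 5/9·R - 273.15.
Require C = -1·R: 5/9·R - 273.15 = -1·R.
(14/9)·R = 273.15  ⇒  R = 175.6.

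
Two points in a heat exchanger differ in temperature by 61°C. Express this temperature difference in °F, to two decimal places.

109.80°F

For a temperature interval the offset drops out; only the factor 1.8 applies.
61 × 1.8 = 109.80.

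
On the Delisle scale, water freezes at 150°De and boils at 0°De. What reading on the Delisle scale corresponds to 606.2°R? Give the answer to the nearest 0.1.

54.6°De

First in Celsius: (606.2 - 491.67) × 5/9 = 63.6278°C.
Linearly onto the Delisle scale: 150 + (63.6278 / 100) × (0 - 150) = 54.6°De.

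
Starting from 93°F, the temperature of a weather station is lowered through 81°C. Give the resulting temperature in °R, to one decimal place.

406.9°R

Initial temperature in Celsius: (93 - 32) × 5/9 = 33.8889°C.
Final Celsius temperature: 33.8889 - 81.0000 = -47.1111°C.
In Rankine: -47.1111 × 1.8 + 491.67 = 406.9°R.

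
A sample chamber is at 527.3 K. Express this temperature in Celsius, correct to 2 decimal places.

In Celsius: 527.3 - 273.15 = 254.1500°C.

254.15°C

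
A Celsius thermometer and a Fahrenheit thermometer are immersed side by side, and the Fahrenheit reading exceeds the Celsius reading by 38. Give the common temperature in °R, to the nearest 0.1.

Let x be the Celsius reading; then the Fahrenheit reading is 1.8·x + 32.
(1.8·x + 32) - x = 38  ⇒  (0.8)·x = 6  ⇒  x = 7.5000°C.
In Rankine: 7.5000 × 1.8 + 491.67 = 505.2°R.

505.2°R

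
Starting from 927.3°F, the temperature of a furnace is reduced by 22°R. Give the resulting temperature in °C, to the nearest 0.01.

Initial temperature in Celsius: (927.3 - 32) × 5/9 = 497.3889°C.
The 22°R change is an interval, so only the factor 5/9 applies: -22 × 5/9 = -12.2222°C.
Final Celsius temperature: 497.3889 - 12.2222 = 485.1667°C.

485.17°C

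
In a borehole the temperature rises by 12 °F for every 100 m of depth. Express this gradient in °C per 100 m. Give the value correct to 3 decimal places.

Since only a temperature interval is involved, the additive offset between the scales drops out.
A change of 1°F is a change of 5/9°C, so 12 × 5/9 = 6.667.

6.667 °C/100 m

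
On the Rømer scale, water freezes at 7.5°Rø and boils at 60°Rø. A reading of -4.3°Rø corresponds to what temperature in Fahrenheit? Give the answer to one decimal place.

Linear interpolation between the fixed points: C = (-4.3 - 7.5) × 100 / (60 - 7.5) = -22.4762°C.
Then -22.4762 × 1.8 + 32 = -8.5°F.

-8.5°F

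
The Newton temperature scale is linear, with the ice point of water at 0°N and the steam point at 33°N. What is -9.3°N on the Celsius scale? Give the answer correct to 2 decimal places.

Linear interpolation between the fixed points: C = (-9.3 - 0) × 100 / (33 - 0) = -28.1818°C.

-28.18°C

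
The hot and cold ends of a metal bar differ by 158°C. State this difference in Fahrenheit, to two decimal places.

Only the scale ratio 1.8 matters for a change in temperature.
158 × 1.8 = 284.40.

284.40°F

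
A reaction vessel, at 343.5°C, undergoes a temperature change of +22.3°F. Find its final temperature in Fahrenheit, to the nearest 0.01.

672.60°F

The 22.3°F change is an interval, so only the factor 5/9 applies: +22.3 × 5/9 = +12.3889°C.
Final Celsius temperature: 343.5000 + 12.3889 = 355.8889°C.
In Fahrenheit: 355.8889 × 1.8 + 32 = 672.60°F.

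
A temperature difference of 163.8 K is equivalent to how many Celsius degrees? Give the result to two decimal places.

Kelvin and Celsius degrees are the same size, so the interval is unchanged: 163.80.

163.80°C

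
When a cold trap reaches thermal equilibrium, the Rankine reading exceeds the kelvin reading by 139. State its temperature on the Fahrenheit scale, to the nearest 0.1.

-146.9°F

Let x be the Rankine reading; then the kelvin reading is 5/9·x.
(5/9·x) - x = -139  ⇒  (-4/9)·x = -139  ⇒  x = 312.7500°R.
In Celsius: (312.75 - 491.67) × 5/9 = -99.4000°C.
In Fahrenheit: -99.4000 × 1.8 + 32 = -146.9°F.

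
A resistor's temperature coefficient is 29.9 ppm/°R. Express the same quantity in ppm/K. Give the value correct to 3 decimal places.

The quantity depends on a temperature interval, so only the ratio of degree sizes applies; the offset between the scales is irrelevant.
A change of 1 K is a change of 1.8°R, so per K the value is 29.9 × 1.8 = 53.820.

53.820 ppm/K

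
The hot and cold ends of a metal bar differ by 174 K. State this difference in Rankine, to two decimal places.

An interval of 1 K corresponds to 1.8°R.
174 × 1.8 = 313.20.

313.20°R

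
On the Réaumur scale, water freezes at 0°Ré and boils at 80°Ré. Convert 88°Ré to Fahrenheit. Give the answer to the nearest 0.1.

Linear interpolation between the fixed points: C = (88 - 0) × 100 / (80 - 0) = 110.0000°C.
Then 110.0000 × 1.8 + 32 = 230.0°F.

230.0°F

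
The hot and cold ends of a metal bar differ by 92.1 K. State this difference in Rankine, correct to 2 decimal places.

165.78°R

Only the scale ratio 1.8 matters for a change in temperature.
92.1 × 1.8 = 165.78.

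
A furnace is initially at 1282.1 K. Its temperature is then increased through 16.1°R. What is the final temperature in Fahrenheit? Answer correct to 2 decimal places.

1864.21°F

Initial temperature in Celsius: 1282.1 - 273.15 = 1008.9500°C.
The 16.1°R change is an interval, so only the factor 5/9 applies: +16.1 × 5/9 = +8.9444°C.
Final Celsius temperature: 1008.9500 + 8.9444 = 1017.8944°C.
In Fahrenheit: 1017.8944 × 1.8 + 32 = 1864.21°F.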